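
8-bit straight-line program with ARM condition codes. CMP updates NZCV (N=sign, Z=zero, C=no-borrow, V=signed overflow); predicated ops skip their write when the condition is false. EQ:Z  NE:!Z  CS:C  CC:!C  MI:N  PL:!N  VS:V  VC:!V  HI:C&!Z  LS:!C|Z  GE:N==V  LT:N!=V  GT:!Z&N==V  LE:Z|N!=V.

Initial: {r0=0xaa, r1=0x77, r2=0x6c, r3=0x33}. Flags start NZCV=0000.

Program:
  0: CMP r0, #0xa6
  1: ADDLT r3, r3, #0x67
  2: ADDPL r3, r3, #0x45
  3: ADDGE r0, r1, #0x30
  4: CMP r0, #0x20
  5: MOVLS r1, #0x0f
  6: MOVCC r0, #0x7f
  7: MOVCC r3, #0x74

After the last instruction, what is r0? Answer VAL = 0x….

VAL = 0xa7

0: ✓ CMP  NZCV=0010
1: · ADDLT
2: ✓ ADDPL  r3←0x78
3: ✓ ADDGE  r0←0xa7
4: ✓ CMP  NZCV=1010
5: · MOVLS
6: · MOVCC
7: · MOVCC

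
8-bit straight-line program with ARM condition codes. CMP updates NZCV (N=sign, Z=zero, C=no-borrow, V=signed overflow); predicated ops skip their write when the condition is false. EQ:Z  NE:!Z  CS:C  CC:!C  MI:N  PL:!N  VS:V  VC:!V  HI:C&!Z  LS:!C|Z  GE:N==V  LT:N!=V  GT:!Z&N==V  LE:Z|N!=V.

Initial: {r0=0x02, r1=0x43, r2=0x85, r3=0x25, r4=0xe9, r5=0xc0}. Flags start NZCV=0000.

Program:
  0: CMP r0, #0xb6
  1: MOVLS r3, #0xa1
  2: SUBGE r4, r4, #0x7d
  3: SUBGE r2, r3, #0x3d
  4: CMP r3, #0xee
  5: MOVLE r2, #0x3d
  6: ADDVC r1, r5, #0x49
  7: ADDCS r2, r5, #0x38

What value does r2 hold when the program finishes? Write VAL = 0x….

VAL = 0x3d

[0] flags=0000 → (cmp)
[1] flags=0000 LS?T → r3=0xa1
[2] flags=0000 GE?T → r4=0x6c
[3] flags=0000 GE?T → r2=0x64
[4] flags=1000 → (cmp)
[5] flags=1000 LE?T → r2=0x3d
[6] flags=1000 VC?T → r1=0x09
[7] flags=1000 CS?F → skip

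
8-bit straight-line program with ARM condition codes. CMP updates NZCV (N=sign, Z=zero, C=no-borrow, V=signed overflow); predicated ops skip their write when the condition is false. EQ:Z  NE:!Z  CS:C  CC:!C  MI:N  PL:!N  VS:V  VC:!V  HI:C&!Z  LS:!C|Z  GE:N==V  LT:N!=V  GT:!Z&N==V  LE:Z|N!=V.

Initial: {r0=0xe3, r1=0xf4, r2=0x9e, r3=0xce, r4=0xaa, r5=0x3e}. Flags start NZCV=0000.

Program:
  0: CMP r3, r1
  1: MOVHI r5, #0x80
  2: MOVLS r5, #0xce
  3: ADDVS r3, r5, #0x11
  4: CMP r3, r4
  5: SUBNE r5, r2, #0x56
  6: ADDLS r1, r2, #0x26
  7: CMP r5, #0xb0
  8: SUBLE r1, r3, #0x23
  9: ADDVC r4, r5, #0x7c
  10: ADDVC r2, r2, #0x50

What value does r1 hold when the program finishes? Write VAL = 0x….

[0] flags=1000 → (cmp)
[1] flags=1000 HI?F → skip
[2] flags=1000 LS?T → r5=0xce
[3] flags=1000 VS?F → skip
[4] flags=0010 → (cmp)
[5] flags=0010 NE?T → r5=0x48
[6] flags=0010 LS?F → skip
[7] flags=1001 → (cmp)
[8] flags=1001 LE?F → skip
[9] flags=1001 VC?F → skip
[10] flags=1001 VC?F → skip

VAL = 0xf4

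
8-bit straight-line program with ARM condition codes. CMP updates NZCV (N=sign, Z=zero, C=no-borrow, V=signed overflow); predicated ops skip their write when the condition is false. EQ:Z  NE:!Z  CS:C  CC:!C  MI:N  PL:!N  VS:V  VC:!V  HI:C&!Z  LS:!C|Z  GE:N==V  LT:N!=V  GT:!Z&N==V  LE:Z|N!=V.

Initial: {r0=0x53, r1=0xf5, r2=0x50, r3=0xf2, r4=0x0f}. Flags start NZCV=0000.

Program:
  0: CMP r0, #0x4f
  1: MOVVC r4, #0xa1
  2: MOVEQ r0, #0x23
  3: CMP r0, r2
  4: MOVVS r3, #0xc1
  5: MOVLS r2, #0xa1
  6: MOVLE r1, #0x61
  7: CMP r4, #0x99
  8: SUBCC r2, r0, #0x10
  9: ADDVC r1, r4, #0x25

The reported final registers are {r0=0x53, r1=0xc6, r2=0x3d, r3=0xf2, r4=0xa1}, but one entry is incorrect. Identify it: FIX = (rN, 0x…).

FIX = (r2, 0x50)

[0] flags=0010 → (cmp)
[1] flags=0010 VC?T → r4=0xa1
[2] flags=0010 EQ?F → skip
[3] flags=0010 → (cmp)
[4] flags=0010 VS?F → skip
[5] flags=0010 LS?F → skip
[6] flags=0010 LE?F → skip
[7] flags=0010 → (cmp)
[8] flags=0010 CC?F → skip
[9] flags=0010 VC?T → r1=0xc6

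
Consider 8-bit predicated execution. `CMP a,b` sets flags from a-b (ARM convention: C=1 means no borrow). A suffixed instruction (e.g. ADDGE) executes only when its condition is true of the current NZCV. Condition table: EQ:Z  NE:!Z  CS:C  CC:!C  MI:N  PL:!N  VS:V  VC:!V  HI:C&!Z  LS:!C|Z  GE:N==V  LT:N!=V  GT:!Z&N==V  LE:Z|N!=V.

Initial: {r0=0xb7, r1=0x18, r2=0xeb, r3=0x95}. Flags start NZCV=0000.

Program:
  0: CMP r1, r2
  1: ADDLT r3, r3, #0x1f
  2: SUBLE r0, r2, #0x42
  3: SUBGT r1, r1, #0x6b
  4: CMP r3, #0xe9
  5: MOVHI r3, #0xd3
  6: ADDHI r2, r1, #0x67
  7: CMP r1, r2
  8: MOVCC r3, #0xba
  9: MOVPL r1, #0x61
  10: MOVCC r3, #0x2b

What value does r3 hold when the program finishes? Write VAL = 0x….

[0] flags=0000 → (cmp)
[1] flags=0000 LT?F → skip
[2] flags=0000 LE?F → skip
[3] flags=0000 GT?T → r1=0xad
[4] flags=1000 → (cmp)
[5] flags=1000 HI?F → skip
[6] flags=1000 HI?F → skip
[7] flags=1000 → (cmp)
[8] flags=1000 CC?T → r3=0xba
[9] flags=1000 PL?F → skip
[10] flags=1000 CC?T → r3=0x2b

VAL = 0x2b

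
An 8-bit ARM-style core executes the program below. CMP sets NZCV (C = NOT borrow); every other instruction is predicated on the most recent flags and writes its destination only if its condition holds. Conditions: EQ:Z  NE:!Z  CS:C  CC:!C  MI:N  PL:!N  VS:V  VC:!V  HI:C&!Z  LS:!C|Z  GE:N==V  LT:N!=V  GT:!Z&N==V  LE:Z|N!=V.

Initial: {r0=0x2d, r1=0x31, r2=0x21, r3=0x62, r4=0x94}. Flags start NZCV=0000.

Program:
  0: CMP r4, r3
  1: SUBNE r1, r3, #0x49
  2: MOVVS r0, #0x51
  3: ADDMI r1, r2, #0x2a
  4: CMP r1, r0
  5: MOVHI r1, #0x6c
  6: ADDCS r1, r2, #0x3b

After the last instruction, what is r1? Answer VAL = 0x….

VAL = 0x19

[0] flags=0011 → (cmp)
[1] flags=0011 NE?T → r1=0x19
[2] flags=0011 VS?T → r0=0x51
[3] flags=0011 MI?F → skip
[4] flags=1000 → (cmp)
[5] flags=1000 HI?F → skip
[6] flags=1000 CS?F → skip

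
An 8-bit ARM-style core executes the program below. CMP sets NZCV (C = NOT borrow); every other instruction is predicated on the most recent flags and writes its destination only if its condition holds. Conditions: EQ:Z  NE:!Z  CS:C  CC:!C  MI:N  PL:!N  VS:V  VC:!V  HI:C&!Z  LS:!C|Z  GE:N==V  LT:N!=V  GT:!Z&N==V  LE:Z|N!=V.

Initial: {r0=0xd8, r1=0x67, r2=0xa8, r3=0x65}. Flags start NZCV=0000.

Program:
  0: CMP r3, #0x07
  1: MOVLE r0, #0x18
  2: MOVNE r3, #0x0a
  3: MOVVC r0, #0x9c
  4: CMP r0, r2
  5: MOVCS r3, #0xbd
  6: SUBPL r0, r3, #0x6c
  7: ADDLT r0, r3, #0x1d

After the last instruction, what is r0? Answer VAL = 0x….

[0] flags=0010 → (cmp)
[1] flags=0010 LE?F → skip
[2] flags=0010 NE?T → r3=0x0a
[3] flags=0010 VC?T → r0=0x9c
[4] flags=1000 → (cmp)
[5] flags=1000 CS?F → skip
[6] flags=1000 PL?F → skip
[7] flags=1000 LT?T → r0=0x27

VAL = 0x27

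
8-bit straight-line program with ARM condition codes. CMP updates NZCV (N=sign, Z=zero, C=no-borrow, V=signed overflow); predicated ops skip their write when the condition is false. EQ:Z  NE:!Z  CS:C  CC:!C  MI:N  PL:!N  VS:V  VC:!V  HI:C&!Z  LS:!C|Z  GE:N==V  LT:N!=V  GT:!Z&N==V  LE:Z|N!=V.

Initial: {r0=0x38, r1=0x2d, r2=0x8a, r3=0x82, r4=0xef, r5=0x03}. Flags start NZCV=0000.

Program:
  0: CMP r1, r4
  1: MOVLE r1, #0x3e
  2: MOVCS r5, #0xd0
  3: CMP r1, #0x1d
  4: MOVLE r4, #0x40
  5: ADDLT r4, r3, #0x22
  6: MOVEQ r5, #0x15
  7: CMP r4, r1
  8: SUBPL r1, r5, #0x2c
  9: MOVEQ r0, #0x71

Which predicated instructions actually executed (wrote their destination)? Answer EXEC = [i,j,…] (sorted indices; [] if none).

EXEC = []

0: ✓ CMP  NZCV=0000
1: · MOVLE
2: · MOVCS
3: ✓ CMP  NZCV=0010
4: · MOVLE
5: · ADDLT
6: · MOVEQ
7: ✓ CMP  NZCV=1010
8: · SUBPL
9: · MOVEQ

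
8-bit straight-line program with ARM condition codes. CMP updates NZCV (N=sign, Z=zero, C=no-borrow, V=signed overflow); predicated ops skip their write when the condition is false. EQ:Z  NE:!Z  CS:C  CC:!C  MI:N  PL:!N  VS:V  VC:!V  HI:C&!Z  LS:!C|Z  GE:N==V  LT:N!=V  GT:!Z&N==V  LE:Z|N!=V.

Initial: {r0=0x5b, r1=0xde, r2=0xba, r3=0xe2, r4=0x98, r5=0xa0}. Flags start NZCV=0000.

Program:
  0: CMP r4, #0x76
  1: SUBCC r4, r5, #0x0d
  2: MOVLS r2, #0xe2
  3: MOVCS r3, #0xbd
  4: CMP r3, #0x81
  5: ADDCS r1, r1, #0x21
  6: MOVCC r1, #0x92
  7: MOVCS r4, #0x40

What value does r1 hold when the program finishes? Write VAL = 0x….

0: ✓ CMP  NZCV=0011
1: · SUBCC
2: · MOVLS
3: ✓ MOVCS  r3←0xbd
4: ✓ CMP  NZCV=0010
5: ✓ ADDCS  r1←0xff
6: · MOVCC
7: ✓ MOVCS  r4←0x40

VAL = 0xff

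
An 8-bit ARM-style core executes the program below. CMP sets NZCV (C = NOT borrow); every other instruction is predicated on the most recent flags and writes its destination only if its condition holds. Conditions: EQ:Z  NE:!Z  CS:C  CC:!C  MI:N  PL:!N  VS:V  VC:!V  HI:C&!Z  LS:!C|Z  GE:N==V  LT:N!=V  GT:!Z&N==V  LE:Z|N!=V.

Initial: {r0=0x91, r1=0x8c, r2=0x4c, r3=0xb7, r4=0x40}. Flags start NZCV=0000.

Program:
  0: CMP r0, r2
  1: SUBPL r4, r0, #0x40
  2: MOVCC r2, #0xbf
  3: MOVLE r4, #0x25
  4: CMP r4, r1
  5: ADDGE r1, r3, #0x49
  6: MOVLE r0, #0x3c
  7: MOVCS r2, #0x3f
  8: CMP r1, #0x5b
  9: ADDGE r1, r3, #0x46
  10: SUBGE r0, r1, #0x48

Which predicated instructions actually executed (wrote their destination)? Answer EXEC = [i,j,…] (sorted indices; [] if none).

[0] flags=0011 → (cmp)
[1] flags=0011 PL?T → r4=0x51
[2] flags=0011 CC?F → skip
[3] flags=0011 LE?T → r4=0x25
[4] flags=1001 → (cmp)
[5] flags=1001 GE?T → r1=0x00
[6] flags=1001 LE?F → skip
[7] flags=1001 CS?F → skip
[8] flags=1000 → (cmp)
[9] flags=1000 GE?F → skip
[10] flags=1000 GE?F → skip

EXEC = [1,3,5]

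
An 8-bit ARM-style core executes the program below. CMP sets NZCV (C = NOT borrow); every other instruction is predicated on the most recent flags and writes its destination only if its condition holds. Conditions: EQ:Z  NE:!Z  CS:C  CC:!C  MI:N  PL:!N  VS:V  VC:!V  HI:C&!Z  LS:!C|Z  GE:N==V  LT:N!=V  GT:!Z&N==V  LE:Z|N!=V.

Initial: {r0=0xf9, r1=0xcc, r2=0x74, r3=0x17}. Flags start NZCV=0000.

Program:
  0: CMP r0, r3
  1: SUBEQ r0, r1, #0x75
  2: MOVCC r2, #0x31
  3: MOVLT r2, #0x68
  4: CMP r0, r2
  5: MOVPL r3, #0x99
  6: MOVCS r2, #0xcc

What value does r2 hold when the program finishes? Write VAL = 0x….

VAL = 0xcc

0: ✓ CMP  NZCV=1010
1: · SUBEQ
2: · MOVCC
3: ✓ MOVLT  r2←0x68
4: ✓ CMP  NZCV=1010
5: · MOVPL
6: ✓ MOVCS  r2←0xcc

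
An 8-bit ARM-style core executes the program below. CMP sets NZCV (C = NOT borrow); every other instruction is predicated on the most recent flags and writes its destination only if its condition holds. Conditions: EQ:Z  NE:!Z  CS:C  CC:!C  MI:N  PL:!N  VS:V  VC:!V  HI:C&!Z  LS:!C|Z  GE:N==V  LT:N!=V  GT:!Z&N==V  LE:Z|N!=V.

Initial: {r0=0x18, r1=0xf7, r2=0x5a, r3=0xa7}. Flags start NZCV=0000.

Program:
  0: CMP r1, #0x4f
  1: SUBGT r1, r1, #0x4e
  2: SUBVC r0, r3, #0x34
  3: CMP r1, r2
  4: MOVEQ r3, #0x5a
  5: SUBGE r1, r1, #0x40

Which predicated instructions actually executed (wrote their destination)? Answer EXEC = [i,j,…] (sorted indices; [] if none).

EXEC = [2]

[0] flags=1010 → (cmp)
[1] flags=1010 GT?F → skip
[2] flags=1010 VC?T → r0=0x73
[3] flags=1010 → (cmp)
[4] flags=1010 EQ?F → skip
[5] flags=1010 GE?F → skip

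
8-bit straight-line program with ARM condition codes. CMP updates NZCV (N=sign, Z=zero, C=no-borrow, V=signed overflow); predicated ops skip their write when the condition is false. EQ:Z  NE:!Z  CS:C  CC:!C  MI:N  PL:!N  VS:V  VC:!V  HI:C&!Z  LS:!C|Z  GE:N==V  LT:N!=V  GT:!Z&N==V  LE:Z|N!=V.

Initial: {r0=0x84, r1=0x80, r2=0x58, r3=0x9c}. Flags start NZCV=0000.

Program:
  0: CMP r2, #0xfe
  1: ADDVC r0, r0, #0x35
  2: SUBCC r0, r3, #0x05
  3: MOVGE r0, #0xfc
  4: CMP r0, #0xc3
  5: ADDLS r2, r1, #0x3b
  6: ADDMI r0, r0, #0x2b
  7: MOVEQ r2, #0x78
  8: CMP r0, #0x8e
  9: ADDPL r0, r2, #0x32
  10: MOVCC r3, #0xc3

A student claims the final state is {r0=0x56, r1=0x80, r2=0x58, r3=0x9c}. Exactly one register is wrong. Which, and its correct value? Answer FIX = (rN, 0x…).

[0] flags=0000 → (cmp)
[1] flags=0000 VC?T → r0=0xb9
[2] flags=0000 CC?T → r0=0x97
[3] flags=0000 GE?T → r0=0xfc
[4] flags=0010 → (cmp)
[5] flags=0010 LS?F → skip
[6] flags=0010 MI?F → skip
[7] flags=0010 EQ?F → skip
[8] flags=0010 → (cmp)
[9] flags=0010 PL?T → r0=0x8a
[10] flags=0010 CC?F → skip

FIX = (r0, 0x8a)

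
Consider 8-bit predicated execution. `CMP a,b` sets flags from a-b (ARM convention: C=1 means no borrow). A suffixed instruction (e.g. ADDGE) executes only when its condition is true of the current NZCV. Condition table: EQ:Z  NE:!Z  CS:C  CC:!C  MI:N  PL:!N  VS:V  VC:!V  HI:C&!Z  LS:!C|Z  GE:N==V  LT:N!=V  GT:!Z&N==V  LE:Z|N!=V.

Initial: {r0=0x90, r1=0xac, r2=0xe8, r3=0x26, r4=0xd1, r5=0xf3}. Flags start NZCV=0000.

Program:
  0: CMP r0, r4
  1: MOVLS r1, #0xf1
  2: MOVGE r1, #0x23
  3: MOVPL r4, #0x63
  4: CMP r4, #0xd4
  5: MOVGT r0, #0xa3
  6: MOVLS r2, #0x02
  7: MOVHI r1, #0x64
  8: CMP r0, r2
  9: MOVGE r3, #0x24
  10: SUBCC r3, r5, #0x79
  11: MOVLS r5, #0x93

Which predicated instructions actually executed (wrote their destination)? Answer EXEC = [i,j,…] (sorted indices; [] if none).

EXEC = [1,6]

0: ✓ CMP  NZCV=1000
1: ✓ MOVLS  r1←0xf1
2: · MOVGE
3: · MOVPL
4: ✓ CMP  NZCV=1000
5: · MOVGT
6: ✓ MOVLS  r2←0x02
7: · MOVHI
8: ✓ CMP  NZCV=1010
9: · MOVGE
10: · SUBCC
11: · MOVLS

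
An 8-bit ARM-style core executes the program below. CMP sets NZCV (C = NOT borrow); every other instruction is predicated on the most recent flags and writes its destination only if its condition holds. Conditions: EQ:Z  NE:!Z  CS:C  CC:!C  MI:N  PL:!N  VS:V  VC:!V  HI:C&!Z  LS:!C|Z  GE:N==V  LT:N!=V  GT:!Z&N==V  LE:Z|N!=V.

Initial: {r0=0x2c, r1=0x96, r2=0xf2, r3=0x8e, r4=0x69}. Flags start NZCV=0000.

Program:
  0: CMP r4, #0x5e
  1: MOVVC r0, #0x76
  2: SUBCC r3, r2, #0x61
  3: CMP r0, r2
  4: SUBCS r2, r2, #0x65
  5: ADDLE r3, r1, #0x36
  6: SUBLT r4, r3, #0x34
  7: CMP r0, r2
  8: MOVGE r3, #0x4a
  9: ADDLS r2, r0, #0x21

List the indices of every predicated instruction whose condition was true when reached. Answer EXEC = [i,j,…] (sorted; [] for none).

[0] flags=0010 → (cmp)
[1] flags=0010 VC?T → r0=0x76
[2] flags=0010 CC?F → skip
[3] flags=1001 → (cmp)
[4] flags=1001 CS?F → skip
[5] flags=1001 LE?F → skip
[6] flags=1001 LT?F → skip
[7] flags=1001 → (cmp)
[8] flags=1001 GE?T → r3=0x4a
[9] flags=1001 LS?T → r2=0x97

EXEC = [1,8,9]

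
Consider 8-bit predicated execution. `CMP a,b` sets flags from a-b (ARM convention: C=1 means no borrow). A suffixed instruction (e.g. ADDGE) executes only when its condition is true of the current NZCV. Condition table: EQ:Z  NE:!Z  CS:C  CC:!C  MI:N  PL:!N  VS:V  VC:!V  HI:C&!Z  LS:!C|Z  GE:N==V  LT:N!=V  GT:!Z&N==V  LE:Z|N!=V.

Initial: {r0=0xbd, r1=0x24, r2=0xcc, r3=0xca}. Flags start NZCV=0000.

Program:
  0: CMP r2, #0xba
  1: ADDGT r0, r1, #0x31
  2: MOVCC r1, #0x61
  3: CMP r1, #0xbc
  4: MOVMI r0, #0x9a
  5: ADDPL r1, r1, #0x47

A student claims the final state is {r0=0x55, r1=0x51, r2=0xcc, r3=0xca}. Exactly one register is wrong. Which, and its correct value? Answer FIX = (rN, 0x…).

[0] flags=0010 → (cmp)
[1] flags=0010 GT?T → r0=0x55
[2] flags=0010 CC?F → skip
[3] flags=0000 → (cmp)
[4] flags=0000 MI?F → skip
[5] flags=0000 PL?T → r1=0x6b

FIX = (r1, 0x6b)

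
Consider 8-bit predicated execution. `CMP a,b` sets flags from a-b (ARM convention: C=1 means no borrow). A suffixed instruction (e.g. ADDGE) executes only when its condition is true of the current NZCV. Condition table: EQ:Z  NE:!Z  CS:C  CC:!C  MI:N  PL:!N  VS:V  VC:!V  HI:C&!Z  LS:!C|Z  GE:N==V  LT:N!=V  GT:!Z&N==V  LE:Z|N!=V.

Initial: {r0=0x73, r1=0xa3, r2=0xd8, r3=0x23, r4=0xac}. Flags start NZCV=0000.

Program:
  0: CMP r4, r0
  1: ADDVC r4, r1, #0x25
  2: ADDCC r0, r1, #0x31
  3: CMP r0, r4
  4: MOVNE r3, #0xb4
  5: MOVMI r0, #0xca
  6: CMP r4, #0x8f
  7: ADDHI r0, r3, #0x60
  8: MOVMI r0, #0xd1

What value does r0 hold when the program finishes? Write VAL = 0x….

0: ✓ CMP  NZCV=0011
1: · ADDVC
2: · ADDCC
3: ✓ CMP  NZCV=1001
4: ✓ MOVNE  r3←0xb4
5: ✓ MOVMI  r0←0xca
6: ✓ CMP  NZCV=0010
7: ✓ ADDHI  r0←0x14
8: · MOVMI

VAL = 0x14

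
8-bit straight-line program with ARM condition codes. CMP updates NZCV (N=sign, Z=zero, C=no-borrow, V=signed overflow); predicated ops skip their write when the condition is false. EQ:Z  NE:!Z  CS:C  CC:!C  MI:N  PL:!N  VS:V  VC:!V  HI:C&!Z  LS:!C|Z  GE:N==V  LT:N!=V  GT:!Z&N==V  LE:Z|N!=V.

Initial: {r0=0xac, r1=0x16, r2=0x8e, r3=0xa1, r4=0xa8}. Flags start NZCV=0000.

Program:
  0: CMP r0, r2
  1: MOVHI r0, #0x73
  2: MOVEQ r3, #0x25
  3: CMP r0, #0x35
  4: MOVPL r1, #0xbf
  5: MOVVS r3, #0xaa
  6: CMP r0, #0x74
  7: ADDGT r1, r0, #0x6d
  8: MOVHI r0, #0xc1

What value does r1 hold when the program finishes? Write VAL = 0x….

VAL = 0xbf

0: ✓ CMP  NZCV=0010
1: ✓ MOVHI  r0←0x73
2: · MOVEQ
3: ✓ CMP  NZCV=0010
4: ✓ MOVPL  r1←0xbf
5: · MOVVS
6: ✓ CMP  NZCV=1000
7: · ADDGT
8: · MOVHI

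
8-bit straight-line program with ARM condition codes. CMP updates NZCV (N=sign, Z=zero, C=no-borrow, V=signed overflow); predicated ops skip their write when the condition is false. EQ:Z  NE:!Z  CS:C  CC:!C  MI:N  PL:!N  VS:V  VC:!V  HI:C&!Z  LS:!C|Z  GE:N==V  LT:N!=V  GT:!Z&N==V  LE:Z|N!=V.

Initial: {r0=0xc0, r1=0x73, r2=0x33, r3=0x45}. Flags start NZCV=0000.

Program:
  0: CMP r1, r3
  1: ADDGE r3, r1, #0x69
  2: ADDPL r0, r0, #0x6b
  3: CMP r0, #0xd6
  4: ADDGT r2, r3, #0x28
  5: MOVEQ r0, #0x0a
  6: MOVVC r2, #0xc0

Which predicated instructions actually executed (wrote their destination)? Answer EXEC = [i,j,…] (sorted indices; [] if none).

[0] flags=0010 → (cmp)
[1] flags=0010 GE?T → r3=0xdc
[2] flags=0010 PL?T → r0=0x2b
[3] flags=0000 → (cmp)
[4] flags=0000 GT?T → r2=0x04
[5] flags=0000 EQ?F → skip
[6] flags=0000 VC?T → r2=0xc0

EXEC = [1,2,4,6]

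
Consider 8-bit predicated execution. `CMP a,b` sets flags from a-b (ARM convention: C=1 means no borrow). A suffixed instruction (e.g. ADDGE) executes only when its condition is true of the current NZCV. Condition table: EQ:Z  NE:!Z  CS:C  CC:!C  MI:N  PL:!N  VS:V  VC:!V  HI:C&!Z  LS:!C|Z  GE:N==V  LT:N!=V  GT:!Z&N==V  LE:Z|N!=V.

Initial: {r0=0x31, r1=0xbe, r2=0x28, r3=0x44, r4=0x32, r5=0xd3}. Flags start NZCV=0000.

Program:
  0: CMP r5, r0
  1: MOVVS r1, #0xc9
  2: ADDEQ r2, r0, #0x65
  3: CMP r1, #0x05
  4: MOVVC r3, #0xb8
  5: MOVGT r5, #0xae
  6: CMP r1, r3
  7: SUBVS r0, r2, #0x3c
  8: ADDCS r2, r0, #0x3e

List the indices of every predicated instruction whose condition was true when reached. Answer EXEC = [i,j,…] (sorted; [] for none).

0: ✓ CMP  NZCV=1010
1: · MOVVS
2: · ADDEQ
3: ✓ CMP  NZCV=1010
4: ✓ MOVVC  r3←0xb8
5: · MOVGT
6: ✓ CMP  NZCV=0010
7: · SUBVS
8: ✓ ADDCS  r2←0x6f

EXEC = [4,8]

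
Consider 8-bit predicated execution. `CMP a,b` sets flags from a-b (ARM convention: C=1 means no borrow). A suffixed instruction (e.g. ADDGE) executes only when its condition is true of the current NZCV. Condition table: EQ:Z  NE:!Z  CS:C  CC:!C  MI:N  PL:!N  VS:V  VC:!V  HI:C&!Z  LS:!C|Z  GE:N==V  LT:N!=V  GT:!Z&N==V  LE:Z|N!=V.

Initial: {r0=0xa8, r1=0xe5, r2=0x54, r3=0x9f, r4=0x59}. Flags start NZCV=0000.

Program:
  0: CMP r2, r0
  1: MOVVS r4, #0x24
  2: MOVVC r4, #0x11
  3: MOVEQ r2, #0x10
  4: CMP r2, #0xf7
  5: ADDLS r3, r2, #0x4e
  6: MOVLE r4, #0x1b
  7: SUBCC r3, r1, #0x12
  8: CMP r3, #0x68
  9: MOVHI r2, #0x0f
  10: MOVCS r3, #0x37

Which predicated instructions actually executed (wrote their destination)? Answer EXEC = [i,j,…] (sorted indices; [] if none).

[0] flags=1001 → (cmp)
[1] flags=1001 VS?T → r4=0x24
[2] flags=1001 VC?F → skip
[3] flags=1001 EQ?F → skip
[4] flags=0000 → (cmp)
[5] flags=0000 LS?T → r3=0xa2
[6] flags=0000 LE?F → skip
[7] flags=0000 CC?T → r3=0xd3
[8] flags=0011 → (cmp)
[9] flags=0011 HI?T → r2=0x0f
[10] flags=0011 CS?T → r3=0x37

EXEC = [1,5,7,9,10]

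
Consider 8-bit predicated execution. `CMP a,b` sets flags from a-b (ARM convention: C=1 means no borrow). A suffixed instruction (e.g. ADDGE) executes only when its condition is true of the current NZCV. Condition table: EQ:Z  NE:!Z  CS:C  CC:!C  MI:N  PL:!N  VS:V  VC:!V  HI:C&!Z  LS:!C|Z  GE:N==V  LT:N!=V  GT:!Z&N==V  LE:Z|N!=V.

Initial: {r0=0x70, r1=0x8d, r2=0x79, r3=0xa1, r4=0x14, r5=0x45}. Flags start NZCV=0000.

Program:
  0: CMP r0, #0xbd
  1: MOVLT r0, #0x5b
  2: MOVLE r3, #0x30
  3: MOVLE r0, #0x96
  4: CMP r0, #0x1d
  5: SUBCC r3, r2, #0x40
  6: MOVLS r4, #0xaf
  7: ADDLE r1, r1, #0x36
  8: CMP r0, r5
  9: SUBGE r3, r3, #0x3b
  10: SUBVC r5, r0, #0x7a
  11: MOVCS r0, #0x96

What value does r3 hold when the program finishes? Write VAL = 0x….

0: ✓ CMP  NZCV=1001
1: · MOVLT
2: · MOVLE
3: · MOVLE
4: ✓ CMP  NZCV=0010
5: · SUBCC
6: · MOVLS
7: · ADDLE
8: ✓ CMP  NZCV=0010
9: ✓ SUBGE  r3←0x66
10: ✓ SUBVC  r5←0xf6
11: ✓ MOVCS  r0←0x96

VAL = 0x66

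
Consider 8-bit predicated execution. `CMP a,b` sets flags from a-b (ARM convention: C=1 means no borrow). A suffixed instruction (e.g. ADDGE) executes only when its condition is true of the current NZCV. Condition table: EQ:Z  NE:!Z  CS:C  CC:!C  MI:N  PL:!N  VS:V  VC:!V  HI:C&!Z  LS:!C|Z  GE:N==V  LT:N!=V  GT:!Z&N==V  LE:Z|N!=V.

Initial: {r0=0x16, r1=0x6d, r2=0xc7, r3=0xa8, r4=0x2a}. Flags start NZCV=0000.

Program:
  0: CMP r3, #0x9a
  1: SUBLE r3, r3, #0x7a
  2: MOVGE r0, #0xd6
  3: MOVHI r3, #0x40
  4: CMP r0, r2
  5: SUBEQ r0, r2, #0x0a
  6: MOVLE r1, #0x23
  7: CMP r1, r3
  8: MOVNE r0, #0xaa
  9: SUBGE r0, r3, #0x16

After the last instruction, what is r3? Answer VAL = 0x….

[0] flags=0010 → (cmp)
[1] flags=0010 LE?F → skip
[2] flags=0010 GE?T → r0=0xd6
[3] flags=0010 HI?T → r3=0x40
[4] flags=0010 → (cmp)
[5] flags=0010 EQ?F → skip
[6] flags=0010 LE?F → skip
[7] flags=0010 → (cmp)
[8] flags=0010 NE?T → r0=0xaa
[9] flags=0010 GE?T → r0=0x2a

VAL = 0x40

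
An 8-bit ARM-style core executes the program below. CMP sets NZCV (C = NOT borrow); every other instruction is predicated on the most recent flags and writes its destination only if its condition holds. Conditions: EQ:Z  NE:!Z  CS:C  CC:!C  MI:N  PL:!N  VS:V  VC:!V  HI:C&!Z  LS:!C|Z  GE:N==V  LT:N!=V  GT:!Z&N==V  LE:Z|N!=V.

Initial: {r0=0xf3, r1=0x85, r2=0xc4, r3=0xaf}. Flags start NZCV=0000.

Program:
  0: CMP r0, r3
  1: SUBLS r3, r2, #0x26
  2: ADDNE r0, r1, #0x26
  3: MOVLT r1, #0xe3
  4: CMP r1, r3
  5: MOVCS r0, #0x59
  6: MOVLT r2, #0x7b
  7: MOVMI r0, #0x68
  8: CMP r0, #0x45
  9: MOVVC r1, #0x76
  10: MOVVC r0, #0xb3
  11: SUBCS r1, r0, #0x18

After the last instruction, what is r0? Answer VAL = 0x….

VAL = 0xb3

[0] flags=0010 → (cmp)
[1] flags=0010 LS?F → skip
[2] flags=0010 NE?T → r0=0xab
[3] flags=0010 LT?F → skip
[4] flags=1000 → (cmp)
[5] flags=1000 CS?F → skip
[6] flags=1000 LT?T → r2=0x7b
[7] flags=1000 MI?T → r0=0x68
[8] flags=0010 → (cmp)
[9] flags=0010 VC?T → r1=0x76
[10] flags=0010 VC?T → r0=0xb3
[11] flags=0010 CS?T → r1=0x9b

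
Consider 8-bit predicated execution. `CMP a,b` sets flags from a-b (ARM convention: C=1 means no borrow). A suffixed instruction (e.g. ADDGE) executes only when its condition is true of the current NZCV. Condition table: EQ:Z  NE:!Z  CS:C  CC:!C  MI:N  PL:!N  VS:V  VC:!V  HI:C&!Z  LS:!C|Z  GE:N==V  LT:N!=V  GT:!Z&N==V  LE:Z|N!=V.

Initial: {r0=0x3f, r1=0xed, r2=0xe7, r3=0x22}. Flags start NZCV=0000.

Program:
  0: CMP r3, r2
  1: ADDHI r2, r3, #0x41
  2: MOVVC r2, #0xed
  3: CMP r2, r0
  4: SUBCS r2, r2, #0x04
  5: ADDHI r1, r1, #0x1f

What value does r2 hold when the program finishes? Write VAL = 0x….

0: ✓ CMP  NZCV=0000
1: · ADDHI
2: ✓ MOVVC  r2←0xed
3: ✓ CMP  NZCV=1010
4: ✓ SUBCS  r2←0xe9
5: ✓ ADDHI  r1←0x0c

VAL = 0xe9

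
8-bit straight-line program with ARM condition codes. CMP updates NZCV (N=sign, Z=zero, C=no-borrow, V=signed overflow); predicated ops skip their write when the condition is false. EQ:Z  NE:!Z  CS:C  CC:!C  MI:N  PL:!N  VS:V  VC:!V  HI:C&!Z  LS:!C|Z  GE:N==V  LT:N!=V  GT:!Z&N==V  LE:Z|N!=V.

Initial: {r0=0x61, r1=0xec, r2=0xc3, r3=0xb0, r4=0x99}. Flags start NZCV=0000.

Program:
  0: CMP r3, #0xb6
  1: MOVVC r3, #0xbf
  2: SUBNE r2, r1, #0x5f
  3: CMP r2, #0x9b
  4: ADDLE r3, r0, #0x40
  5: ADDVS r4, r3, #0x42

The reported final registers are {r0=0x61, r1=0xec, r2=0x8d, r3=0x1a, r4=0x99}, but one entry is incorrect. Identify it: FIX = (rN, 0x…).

FIX = (r3, 0xa1)

0: ✓ CMP  NZCV=1000
1: ✓ MOVVC  r3←0xbf
2: ✓ SUBNE  r2←0x8d
3: ✓ CMP  NZCV=1000
4: ✓ ADDLE  r3←0xa1
5: · ADDVS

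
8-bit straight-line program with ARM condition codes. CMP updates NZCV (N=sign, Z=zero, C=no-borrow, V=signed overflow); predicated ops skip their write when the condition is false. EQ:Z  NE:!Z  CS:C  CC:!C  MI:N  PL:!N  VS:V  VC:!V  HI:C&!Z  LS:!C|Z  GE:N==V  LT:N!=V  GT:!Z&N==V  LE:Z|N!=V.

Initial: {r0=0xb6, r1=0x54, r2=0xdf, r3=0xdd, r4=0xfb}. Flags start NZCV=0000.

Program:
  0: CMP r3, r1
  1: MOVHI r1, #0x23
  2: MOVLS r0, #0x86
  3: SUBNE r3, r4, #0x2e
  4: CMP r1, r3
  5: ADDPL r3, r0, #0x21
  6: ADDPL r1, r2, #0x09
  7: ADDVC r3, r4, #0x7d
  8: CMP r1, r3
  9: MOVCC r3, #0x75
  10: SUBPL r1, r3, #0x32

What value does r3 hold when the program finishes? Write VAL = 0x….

0: ✓ CMP  NZCV=1010
1: ✓ MOVHI  r1←0x23
2: · MOVLS
3: ✓ SUBNE  r3←0xcd
4: ✓ CMP  NZCV=0000
5: ✓ ADDPL  r3←0xd7
6: ✓ ADDPL  r1←0xe8
7: ✓ ADDVC  r3←0x78
8: ✓ CMP  NZCV=0011
9: · MOVCC
10: ✓ SUBPL  r1←0x46

VAL = 0x78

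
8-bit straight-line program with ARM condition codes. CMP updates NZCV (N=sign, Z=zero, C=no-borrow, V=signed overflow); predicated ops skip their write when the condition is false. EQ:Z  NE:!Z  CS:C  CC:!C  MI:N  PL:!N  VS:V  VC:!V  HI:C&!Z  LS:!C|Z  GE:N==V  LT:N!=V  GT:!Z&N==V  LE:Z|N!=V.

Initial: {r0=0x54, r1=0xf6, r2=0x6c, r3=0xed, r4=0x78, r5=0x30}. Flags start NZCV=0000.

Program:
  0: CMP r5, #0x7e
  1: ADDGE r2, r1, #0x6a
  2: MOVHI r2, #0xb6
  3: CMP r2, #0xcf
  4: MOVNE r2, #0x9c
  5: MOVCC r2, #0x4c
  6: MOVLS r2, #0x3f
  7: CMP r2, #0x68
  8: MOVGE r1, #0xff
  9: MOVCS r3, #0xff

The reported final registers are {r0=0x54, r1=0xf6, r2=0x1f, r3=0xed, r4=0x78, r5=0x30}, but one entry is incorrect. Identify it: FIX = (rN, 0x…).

0: ✓ CMP  NZCV=1000
1: · ADDGE
2: · MOVHI
3: ✓ CMP  NZCV=1001
4: ✓ MOVNE  r2←0x9c
5: ✓ MOVCC  r2←0x4c
6: ✓ MOVLS  r2←0x3f
7: ✓ CMP  NZCV=1000
8: · MOVGE
9: · MOVCS

FIX = (r2, 0x3f)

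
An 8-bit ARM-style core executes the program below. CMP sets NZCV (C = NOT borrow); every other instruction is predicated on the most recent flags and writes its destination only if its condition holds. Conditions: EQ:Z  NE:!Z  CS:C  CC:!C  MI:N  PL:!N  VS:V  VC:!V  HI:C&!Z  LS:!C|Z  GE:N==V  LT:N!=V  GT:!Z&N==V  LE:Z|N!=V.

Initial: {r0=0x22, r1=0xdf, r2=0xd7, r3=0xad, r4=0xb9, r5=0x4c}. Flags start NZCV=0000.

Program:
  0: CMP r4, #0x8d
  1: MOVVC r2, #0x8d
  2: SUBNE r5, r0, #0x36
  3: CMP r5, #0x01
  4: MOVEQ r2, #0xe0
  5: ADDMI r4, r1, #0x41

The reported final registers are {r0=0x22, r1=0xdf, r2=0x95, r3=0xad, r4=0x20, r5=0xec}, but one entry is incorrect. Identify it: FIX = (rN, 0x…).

FIX = (r2, 0x8d)

0: ✓ CMP  NZCV=0010
1: ✓ MOVVC  r2←0x8d
2: ✓ SUBNE  r5←0xec
3: ✓ CMP  NZCV=1010
4: · MOVEQ
5: ✓ ADDMI  r4←0x20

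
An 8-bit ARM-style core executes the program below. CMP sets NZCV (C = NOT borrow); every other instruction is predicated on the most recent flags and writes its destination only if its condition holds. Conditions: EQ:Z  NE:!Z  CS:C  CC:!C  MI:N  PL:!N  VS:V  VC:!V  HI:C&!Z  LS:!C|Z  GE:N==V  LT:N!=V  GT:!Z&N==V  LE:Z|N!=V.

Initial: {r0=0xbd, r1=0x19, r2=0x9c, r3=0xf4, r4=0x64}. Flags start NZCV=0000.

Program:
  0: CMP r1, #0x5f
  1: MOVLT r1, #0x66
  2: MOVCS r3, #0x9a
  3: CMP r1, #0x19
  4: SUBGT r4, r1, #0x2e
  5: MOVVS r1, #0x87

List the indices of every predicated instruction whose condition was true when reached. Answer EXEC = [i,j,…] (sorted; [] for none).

EXEC = [1,4]

0: ✓ CMP  NZCV=1000
1: ✓ MOVLT  r1←0x66
2: · MOVCS
3: ✓ CMP  NZCV=0010
4: ✓ SUBGT  r4←0x38
5: · MOVVS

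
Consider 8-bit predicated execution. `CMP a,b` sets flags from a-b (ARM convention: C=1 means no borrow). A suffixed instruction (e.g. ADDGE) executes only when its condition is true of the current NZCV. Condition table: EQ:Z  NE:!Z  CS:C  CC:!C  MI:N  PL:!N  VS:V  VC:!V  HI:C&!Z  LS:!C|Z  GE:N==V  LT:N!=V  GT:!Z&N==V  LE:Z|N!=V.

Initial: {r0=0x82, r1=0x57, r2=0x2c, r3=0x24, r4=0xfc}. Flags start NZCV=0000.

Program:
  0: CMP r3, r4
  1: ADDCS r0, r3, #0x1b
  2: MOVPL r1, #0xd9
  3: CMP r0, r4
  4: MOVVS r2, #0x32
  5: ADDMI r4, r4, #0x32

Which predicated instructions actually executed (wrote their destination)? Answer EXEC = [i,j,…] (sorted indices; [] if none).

0: ✓ CMP  NZCV=0000
1: · ADDCS
2: ✓ MOVPL  r1←0xd9
3: ✓ CMP  NZCV=1000
4: · MOVVS
5: ✓ ADDMI  r4←0x2e

EXEC = [2,5]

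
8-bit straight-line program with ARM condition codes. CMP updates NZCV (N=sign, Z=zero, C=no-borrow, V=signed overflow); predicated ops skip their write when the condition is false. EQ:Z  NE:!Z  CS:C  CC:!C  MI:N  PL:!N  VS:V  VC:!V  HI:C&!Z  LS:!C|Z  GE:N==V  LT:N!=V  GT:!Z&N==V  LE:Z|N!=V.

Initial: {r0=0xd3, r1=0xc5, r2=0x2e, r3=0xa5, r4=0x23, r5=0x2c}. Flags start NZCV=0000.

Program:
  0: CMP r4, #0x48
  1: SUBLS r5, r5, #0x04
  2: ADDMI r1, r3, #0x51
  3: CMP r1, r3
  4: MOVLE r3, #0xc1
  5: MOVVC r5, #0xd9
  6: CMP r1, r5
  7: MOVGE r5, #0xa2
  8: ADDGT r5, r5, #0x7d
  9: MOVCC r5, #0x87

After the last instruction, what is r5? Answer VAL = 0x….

VAL = 0x1f

0: ✓ CMP  NZCV=1000
1: ✓ SUBLS  r5←0x28
2: ✓ ADDMI  r1←0xf6
3: ✓ CMP  NZCV=0010
4: · MOVLE
5: ✓ MOVVC  r5←0xd9
6: ✓ CMP  NZCV=0010
7: ✓ MOVGE  r5←0xa2
8: ✓ ADDGT  r5←0x1f
9: · MOVCC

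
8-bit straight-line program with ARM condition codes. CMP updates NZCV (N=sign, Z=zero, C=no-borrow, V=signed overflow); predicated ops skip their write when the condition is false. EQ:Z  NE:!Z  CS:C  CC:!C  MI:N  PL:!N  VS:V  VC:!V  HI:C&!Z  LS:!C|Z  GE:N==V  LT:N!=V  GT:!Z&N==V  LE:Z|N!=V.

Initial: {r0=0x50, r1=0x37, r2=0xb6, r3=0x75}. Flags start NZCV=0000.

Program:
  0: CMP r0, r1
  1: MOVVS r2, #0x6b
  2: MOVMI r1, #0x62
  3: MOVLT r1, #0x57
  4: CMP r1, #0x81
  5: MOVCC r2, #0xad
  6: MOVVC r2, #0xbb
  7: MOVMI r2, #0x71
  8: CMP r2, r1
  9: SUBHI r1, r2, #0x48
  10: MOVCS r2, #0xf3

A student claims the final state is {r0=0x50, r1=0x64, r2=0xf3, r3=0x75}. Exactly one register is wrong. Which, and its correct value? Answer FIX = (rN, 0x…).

[0] flags=0010 → (cmp)
[1] flags=0010 VS?F → skip
[2] flags=0010 MI?F → skip
[3] flags=0010 LT?F → skip
[4] flags=1001 → (cmp)
[5] flags=1001 CC?T → r2=0xad
[6] flags=1001 VC?F → skip
[7] flags=1001 MI?T → r2=0x71
[8] flags=0010 → (cmp)
[9] flags=0010 HI?T → r1=0x29
[10] flags=0010 CS?T → r2=0xf3

FIX = (r1, 0x29)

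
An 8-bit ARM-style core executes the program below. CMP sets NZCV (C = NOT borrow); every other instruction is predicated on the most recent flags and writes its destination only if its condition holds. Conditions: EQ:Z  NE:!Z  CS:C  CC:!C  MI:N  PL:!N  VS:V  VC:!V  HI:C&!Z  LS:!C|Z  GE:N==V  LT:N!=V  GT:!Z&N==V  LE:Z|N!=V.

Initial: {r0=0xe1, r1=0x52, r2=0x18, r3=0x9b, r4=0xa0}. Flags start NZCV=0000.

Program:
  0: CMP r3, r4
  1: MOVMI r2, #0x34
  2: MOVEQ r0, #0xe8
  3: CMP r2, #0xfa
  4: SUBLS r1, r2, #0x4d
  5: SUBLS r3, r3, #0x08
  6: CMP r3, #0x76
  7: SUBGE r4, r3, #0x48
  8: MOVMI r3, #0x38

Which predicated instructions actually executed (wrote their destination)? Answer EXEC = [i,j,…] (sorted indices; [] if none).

[0] flags=1000 → (cmp)
[1] flags=1000 MI?T → r2=0x34
[2] flags=1000 EQ?F → skip
[3] flags=0000 → (cmp)
[4] flags=0000 LS?T → r1=0xe7
[5] flags=0000 LS?T → r3=0x93
[6] flags=0011 → (cmp)
[7] flags=0011 GE?F → skip
[8] flags=0011 MI?F → skip

EXEC = [1,4,5]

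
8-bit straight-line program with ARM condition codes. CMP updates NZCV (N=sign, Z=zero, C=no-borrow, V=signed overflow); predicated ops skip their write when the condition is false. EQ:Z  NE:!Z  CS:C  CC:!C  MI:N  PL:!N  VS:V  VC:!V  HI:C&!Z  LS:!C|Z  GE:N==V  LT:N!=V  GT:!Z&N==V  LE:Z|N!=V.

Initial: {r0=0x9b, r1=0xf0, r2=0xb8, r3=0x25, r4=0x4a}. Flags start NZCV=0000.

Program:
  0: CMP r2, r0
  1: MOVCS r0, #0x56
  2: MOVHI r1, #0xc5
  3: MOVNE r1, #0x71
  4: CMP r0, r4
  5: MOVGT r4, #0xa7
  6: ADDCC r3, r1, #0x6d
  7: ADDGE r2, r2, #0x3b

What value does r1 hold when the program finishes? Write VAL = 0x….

0: ✓ CMP  NZCV=0010
1: ✓ MOVCS  r0←0x56
2: ✓ MOVHI  r1←0xc5
3: ✓ MOVNE  r1←0x71
4: ✓ CMP  NZCV=0010
5: ✓ MOVGT  r4←0xa7
6: · ADDCC
7: ✓ ADDGE  r2←0xf3

VAL = 0x71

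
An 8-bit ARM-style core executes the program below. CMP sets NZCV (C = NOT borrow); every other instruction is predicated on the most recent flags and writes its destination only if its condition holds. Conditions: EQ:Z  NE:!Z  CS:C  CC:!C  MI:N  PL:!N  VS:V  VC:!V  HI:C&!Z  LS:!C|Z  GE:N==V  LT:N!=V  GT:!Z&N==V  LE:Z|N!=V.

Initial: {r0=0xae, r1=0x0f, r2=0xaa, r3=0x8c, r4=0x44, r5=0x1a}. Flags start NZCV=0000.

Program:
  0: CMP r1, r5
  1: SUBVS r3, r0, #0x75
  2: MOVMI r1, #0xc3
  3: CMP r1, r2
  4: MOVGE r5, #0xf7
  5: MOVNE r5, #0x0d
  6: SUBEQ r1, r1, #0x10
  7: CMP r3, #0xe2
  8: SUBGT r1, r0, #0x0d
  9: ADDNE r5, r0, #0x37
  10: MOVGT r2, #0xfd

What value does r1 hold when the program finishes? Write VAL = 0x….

[0] flags=1000 → (cmp)
[1] flags=1000 VS?F → skip
[2] flags=1000 MI?T → r1=0xc3
[3] flags=0010 → (cmp)
[4] flags=0010 GE?T → r5=0xf7
[5] flags=0010 NE?T → r5=0x0d
[6] flags=0010 EQ?F → skip
[7] flags=1000 → (cmp)
[8] flags=1000 GT?F → skip
[9] flags=1000 NE?T → r5=0xe5
[10] flags=1000 GT?F → skip

VAL = 0xc3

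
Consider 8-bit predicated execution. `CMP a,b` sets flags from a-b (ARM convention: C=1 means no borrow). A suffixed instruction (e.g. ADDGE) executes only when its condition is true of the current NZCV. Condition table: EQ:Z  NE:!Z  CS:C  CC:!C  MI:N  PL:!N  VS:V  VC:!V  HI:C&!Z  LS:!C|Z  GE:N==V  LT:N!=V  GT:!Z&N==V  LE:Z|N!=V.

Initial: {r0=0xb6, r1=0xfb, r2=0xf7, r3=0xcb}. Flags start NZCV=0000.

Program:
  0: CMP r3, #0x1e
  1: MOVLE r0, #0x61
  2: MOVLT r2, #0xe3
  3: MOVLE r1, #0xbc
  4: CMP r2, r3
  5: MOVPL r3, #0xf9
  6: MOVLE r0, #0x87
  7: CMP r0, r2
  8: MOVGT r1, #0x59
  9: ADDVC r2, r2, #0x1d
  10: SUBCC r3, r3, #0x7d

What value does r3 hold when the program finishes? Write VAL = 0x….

[0] flags=1010 → (cmp)
[1] flags=1010 LE?T → r0=0x61
[2] flags=1010 LT?T → r2=0xe3
[3] flags=1010 LE?T → r1=0xbc
[4] flags=0010 → (cmp)
[5] flags=0010 PL?T → r3=0xf9
[6] flags=0010 LE?F → skip
[7] flags=0000 → (cmp)
[8] flags=0000 GT?T → r1=0x59
[9] flags=0000 VC?T → r2=0x00
[10] flags=0000 CC?T → r3=0x7c

VAL = 0x7c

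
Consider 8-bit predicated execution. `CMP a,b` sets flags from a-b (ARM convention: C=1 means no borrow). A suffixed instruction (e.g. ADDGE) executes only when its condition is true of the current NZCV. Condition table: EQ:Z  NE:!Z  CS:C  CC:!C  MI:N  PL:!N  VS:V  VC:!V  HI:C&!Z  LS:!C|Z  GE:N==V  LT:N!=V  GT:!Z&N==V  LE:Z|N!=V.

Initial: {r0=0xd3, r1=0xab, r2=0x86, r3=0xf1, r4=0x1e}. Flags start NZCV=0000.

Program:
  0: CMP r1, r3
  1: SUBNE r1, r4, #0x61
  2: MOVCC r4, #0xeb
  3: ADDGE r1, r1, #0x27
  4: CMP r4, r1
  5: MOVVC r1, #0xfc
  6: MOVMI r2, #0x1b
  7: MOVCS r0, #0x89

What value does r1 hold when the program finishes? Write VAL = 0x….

0: ✓ CMP  NZCV=1000
1: ✓ SUBNE  r1←0xbd
2: ✓ MOVCC  r4←0xeb
3: · ADDGE
4: ✓ CMP  NZCV=0010
5: ✓ MOVVC  r1←0xfc
6: · MOVMI
7: ✓ MOVCS  r0←0x89

VAL = 0xfc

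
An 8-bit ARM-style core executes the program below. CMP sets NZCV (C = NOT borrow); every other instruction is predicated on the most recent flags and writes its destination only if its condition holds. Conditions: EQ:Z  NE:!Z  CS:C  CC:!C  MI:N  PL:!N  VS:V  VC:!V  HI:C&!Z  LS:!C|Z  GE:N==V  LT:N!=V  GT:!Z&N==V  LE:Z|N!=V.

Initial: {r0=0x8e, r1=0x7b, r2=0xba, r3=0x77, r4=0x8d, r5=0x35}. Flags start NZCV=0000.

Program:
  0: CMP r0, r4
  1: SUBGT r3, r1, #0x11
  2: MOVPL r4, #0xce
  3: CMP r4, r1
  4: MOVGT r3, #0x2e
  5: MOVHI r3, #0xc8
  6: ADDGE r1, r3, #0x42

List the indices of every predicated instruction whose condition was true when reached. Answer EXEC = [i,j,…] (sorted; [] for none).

0: ✓ CMP  NZCV=0010
1: ✓ SUBGT  r3←0x6a
2: ✓ MOVPL  r4←0xce
3: ✓ CMP  NZCV=0011
4: · MOVGT
5: ✓ MOVHI  r3←0xc8
6: · ADDGE

EXEC = [1,2,5]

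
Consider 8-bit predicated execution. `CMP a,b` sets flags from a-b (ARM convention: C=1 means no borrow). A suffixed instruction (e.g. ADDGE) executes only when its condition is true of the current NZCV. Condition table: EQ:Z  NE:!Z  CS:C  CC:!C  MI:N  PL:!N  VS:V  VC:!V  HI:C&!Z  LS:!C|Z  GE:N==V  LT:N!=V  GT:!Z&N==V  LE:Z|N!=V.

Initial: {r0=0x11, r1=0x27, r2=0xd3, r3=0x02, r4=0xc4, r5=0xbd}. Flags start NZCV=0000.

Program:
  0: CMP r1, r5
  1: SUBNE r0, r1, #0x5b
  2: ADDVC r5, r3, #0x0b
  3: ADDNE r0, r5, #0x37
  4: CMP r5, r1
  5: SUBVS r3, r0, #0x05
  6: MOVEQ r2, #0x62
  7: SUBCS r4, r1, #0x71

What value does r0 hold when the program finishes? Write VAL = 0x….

VAL = 0x44

[0] flags=0000 → (cmp)
[1] flags=0000 NE?T → r0=0xcc
[2] flags=0000 VC?T → r5=0x0d
[3] flags=0000 NE?T → r0=0x44
[4] flags=1000 → (cmp)
[5] flags=1000 VS?F → skip
[6] flags=1000 EQ?F → skip
[7] flags=1000 CS?F → skip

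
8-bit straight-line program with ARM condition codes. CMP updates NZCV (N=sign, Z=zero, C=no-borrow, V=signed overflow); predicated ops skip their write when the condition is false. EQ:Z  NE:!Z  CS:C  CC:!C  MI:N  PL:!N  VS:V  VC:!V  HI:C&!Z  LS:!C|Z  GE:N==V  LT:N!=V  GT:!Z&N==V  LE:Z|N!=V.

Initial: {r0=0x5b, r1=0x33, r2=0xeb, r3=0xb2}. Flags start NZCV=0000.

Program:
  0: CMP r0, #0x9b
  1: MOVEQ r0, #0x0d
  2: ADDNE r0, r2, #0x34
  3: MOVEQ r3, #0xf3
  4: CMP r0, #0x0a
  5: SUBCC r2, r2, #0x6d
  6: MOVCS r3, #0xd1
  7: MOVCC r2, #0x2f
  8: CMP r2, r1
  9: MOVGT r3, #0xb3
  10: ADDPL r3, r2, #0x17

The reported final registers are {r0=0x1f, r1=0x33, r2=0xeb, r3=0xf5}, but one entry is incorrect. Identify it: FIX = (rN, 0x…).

[0] flags=1001 → (cmp)
[1] flags=1001 EQ?F → skip
[2] flags=1001 NE?T → r0=0x1f
[3] flags=1001 EQ?F → skip
[4] flags=0010 → (cmp)
[5] flags=0010 CC?F → skip
[6] flags=0010 CS?T → r3=0xd1
[7] flags=0010 CC?F → skip
[8] flags=1010 → (cmp)
[9] flags=1010 GT?F → skip
[10] flags=1010 PL?F → skip

FIX = (r3, 0xd1)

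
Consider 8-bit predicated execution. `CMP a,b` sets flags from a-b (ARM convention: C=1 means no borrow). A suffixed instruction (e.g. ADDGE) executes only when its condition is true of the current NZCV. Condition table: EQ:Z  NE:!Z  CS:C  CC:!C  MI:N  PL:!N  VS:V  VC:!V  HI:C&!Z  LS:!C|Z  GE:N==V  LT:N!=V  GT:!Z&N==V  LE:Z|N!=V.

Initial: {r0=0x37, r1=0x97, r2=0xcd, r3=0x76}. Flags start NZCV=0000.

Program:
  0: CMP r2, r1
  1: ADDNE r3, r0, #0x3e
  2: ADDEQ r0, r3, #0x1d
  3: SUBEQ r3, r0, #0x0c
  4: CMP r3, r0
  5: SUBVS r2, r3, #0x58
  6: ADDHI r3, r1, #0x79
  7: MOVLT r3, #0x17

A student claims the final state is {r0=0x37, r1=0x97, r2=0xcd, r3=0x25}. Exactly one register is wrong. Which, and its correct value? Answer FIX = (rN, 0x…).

FIX = (r3, 0x10)

[0] flags=0010 → (cmp)
[1] flags=0010 NE?T → r3=0x75
[2] flags=0010 EQ?F → skip
[3] flags=0010 EQ?F → skip
[4] flags=0010 → (cmp)
[5] flags=0010 VS?F → skip
[6] flags=0010 HI?T → r3=0x10
[7] flags=0010 LT?F → skip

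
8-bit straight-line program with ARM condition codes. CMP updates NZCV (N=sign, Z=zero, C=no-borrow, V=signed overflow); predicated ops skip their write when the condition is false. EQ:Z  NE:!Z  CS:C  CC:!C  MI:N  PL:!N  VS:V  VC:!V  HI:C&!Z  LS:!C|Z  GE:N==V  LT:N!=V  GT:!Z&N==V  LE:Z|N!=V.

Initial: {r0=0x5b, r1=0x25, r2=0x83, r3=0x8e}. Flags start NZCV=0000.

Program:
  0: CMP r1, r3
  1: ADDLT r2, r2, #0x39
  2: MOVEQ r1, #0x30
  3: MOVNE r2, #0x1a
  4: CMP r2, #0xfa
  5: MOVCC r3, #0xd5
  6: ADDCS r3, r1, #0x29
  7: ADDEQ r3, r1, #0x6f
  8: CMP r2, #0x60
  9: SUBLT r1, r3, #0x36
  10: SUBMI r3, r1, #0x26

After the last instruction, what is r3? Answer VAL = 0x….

VAL = 0x79

[0] flags=1001 → (cmp)
[1] flags=1001 LT?F → skip
[2] flags=1001 EQ?F → skip
[3] flags=1001 NE?T → r2=0x1a
[4] flags=0000 → (cmp)
[5] flags=0000 CC?T → r3=0xd5
[6] flags=0000 CS?F → skip
[7] flags=0000 EQ?F → skip
[8] flags=1000 → (cmp)
[9] flags=1000 LT?T → r1=0x9f
[10] flags=1000 MI?T → r3=0x79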